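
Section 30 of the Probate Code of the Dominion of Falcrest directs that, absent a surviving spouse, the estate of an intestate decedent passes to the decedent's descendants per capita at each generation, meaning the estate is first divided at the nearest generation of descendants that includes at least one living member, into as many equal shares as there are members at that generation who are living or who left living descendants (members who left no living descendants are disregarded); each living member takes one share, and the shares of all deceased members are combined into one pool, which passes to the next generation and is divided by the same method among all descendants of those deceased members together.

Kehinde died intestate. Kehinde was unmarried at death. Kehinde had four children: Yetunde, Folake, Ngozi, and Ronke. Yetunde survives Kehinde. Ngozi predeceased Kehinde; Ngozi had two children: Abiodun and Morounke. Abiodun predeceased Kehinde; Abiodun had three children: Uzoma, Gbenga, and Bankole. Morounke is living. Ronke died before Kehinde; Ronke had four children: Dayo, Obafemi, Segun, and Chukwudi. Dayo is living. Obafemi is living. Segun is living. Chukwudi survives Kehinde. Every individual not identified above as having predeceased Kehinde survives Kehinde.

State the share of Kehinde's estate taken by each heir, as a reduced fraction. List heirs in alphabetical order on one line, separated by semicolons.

There is no surviving spouse, so the entire estate passes to Kehinde's descendants per capita at each generation.
At generation 1 (Yetunde, Folake, Ngozi, Ronke) there are 4 shares of (1)/4 = 1/4 each.
Living: Yetunde and Folake — each takes 1/4.
Deceased: Ngozi and Ronke. Their combined 1/2 is pooled and carried to generation 2.
At generation 2 (Abiodun, Morounke, Dayo, Obafemi, Segun, Chukwudi) there are 6 shares of (1/2)/6 = 1/12 each.
Living: Morounke, Dayo, Obafemi, Segun, and Chukwudi — each takes 1/12.
Deceased: Abiodun. That 1/12 share is carried to generation 3.
At generation 3 (Uzoma, Gbenga, Bankole) there are 3 shares of (1/12)/3 = 1/36 each.
Living: Uzoma, Gbenga, and Bankole — each takes 1/36.

Bankole 1/36; Chukwudi 1/12; Dayo 1/12; Folake 1/4; Gbenga 1/36; Morounke 1/12; Obafemi 1/12; Segun 1/12; Uzoma 1/36; Yetunde 1/4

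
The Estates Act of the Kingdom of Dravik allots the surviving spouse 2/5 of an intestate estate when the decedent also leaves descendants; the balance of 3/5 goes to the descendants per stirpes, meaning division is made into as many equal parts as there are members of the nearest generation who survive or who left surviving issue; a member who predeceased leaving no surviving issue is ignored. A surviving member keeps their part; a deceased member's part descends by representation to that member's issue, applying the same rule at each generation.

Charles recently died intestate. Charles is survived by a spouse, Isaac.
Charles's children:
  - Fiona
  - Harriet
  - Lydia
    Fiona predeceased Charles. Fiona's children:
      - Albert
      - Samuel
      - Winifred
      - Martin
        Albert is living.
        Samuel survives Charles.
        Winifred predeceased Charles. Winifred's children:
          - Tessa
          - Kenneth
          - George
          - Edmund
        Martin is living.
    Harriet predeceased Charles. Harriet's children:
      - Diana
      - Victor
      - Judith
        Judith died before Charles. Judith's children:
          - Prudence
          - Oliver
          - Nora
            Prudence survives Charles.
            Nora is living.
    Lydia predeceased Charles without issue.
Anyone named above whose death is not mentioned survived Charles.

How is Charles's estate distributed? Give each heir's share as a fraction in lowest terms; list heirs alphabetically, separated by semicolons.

Albert 3/40; Diana 1/10; Edmund 3/160; George 3/160; Isaac 2/5; Kenneth 3/160; Martin 3/40; Nora 1/30; Oliver 1/30; Prudence 1/30; Samuel 3/40; Tessa 3/160; Victor 1/10

Isaac, as surviving spouse, takes 2/5.
The remaining 3/5 passes to Charles's descendants per stirpes.
Lydia left no surviving issue, so that branch lapses and is disregarded.
The 3/5 is divided into 2 equal shares of 3/10 among Fiona, Harriet.
Fiona predeceased; the 3/10 allotted to Fiona's branch passes to Fiona's issue by representation.
The 3/10 is divided into 4 equal shares of 3/40 among Albert, Samuel, Winifred, Martin.
Albert is living and takes 3/40.
Samuel is living and takes 3/40.
Winifred predeceased; the 3/40 allotted to Winifred's branch passes to Winifred's issue by representation.
The 3/40 is divided into 4 equal shares of 3/160 among Tessa, Kenneth, George, Edmund.
Tessa is living and takes 3/160.
Kenneth is living and takes 3/160.
George is living and takes 3/160.
Edmund is living and takes 3/160.
Martin is living and takes 3/40.
Harriet predeceased; the 3/10 allotted to Harriet's branch passes to Harriet's issue by representation.
The 3/10 is divided into 3 equal shares of 1/10 among Diana, Victor, Judith.
Diana is living and takes 1/10.
Victor is living and takes 1/10.
Judith predeceased; the 1/10 allotted to Judith's branch passes to Judith's issue by representation.
The 1/10 is divided into 3 equal shares of 1/30 among Prudence, Oliver, Nora.
Prudence is living and takes 1/30.
Oliver is living and takes 1/30.
Nora is living and takes 1/30.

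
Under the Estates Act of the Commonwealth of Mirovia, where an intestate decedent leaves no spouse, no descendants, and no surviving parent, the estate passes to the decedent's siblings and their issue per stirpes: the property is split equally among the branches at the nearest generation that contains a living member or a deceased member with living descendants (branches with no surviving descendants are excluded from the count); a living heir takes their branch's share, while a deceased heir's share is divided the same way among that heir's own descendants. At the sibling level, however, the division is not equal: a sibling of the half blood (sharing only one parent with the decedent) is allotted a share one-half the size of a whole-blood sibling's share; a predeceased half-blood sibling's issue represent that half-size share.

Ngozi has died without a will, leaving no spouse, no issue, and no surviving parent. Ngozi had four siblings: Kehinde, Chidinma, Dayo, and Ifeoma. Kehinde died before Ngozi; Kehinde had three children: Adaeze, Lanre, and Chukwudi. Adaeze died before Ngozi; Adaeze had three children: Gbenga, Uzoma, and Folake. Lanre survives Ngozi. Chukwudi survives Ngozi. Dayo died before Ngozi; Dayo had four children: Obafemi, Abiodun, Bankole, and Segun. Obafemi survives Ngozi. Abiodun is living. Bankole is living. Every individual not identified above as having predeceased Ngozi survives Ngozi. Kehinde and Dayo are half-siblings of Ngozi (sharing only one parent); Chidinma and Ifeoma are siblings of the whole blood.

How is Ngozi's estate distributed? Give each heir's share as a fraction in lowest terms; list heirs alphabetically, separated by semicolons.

Abiodun 1/24; Bankole 1/24; Chidinma 1/3; Chukwudi 1/18; Folake 1/54; Gbenga 1/54; Ifeoma 1/3; Lanre 1/18; Obafemi 1/24; Segun 1/24; Uzoma 1/54

No spouse, descendants, or parent survives, so the estate passes to Ngozi's siblings per stirpes.
Half-blood siblings count for one-half the weight of whole-blood siblings at the initial division.
Dividing 1 in proportion to weights (total weight 3): Kehinde (weight 1/2) → 1/6; Chidinma (weight 1) → 1/3; Dayo (weight 1/2) → 1/6; Ifeoma (weight 1) → 1/3.
Kehinde predeceased; the 1/6 allotted to Kehinde's branch passes to Kehinde's issue by representation.
The 1/6 is divided into 3 equal shares of 1/18 among Adaeze, Lanre, Chukwudi.
Adaeze predeceased; the 1/18 allotted to Adaeze's branch passes to Adaeze's issue by representation.
The 1/18 is divided into 3 equal shares of 1/54 among Gbenga, Uzoma, Folake.
Gbenga is living and takes 1/54.
Uzoma is living and takes 1/54.
Folake is living and takes 1/54.
Lanre is living and takes 1/18.
Chukwudi is living and takes 1/18.
Chidinma is living and takes 1/3.
Dayo predeceased; the 1/6 allotted to Dayo's branch passes to Dayo's issue by representation.
The 1/6 is divided into 4 equal shares of 1/24 among Obafemi, Abiodun, Bankole, Segun.
Obafemi is living and takes 1/24.
Abiodun is living and takes 1/24.
Bankole is living and takes 1/24.
Segun is living and takes 1/24.
Ifeoma is living and takes 1/3.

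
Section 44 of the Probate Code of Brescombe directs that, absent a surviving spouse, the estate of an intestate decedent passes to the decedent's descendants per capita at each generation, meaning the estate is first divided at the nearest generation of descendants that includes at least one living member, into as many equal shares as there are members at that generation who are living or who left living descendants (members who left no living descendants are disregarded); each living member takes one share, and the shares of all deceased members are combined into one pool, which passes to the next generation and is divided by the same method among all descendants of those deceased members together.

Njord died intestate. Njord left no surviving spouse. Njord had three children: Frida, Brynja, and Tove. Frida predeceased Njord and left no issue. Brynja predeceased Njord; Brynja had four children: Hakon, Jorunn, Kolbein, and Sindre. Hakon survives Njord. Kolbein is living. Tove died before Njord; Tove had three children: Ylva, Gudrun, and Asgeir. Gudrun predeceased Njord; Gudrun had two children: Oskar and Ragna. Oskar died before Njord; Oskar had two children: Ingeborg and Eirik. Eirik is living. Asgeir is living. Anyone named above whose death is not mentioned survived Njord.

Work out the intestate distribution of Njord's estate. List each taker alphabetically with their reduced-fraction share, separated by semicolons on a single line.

There is no surviving spouse, so the entire estate passes to Njord's descendants per capita at each generation.
No one at generation 1 (Brynja, Tove) is living; moving to the next generation.
At generation 2 (Hakon, Jorunn, Kolbein, Sindre, Ylva, Gudrun, Asgeir) there are 7 shares of (1)/7 = 1/7 each.
Living: Hakon, Jorunn, Kolbein, Sindre, Ylva, and Asgeir — each takes 1/7.
Deceased: Gudrun. That 1/7 share is carried to generation 3.
At generation 3 (Oskar, Ragna) there are 2 shares of (1/7)/2 = 1/14 each.
Living: Ragna — each takes 1/14.
Deceased: Oskar. That 1/14 share is carried to generation 4.
At generation 4 (Ingeborg, Eirik) there are 2 shares of (1/14)/2 = 1/28 each.
Living: Ingeborg and Eirik — each takes 1/28.

Asgeir 1/7; Eirik 1/28; Hakon 1/7; Ingeborg 1/28; Jorunn 1/7; Kolbein 1/7; Ragna 1/14; Sindre 1/7; Ylva 1/7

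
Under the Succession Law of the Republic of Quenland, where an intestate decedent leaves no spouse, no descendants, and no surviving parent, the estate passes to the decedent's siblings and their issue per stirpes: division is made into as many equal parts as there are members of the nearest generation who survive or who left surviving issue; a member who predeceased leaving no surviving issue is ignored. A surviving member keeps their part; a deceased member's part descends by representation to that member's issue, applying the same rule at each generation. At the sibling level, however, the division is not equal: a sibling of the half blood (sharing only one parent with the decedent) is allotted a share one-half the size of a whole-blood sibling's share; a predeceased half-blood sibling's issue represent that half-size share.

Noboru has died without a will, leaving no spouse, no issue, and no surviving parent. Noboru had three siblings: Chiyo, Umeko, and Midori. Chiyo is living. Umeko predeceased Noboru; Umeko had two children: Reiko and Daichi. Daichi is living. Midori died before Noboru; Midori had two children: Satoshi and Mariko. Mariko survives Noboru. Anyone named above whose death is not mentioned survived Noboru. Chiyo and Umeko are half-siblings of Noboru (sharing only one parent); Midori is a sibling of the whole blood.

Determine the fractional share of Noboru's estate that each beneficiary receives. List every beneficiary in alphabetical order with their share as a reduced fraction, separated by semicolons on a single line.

No spouse, descendants, or parent survives, so the estate passes to Noboru's siblings per stirpes.
Half-blood siblings count for one-half the weight of whole-blood siblings at the initial division.
Dividing 1 in proportion to weights (total weight 2): Chiyo (weight 1/2) → 1/4; Umeko (weight 1/2) → 1/4; Midori (weight 1) → 1/2.
Chiyo is living and takes 1/4.
Umeko predeceased; the 1/4 allotted to Umeko's branch passes to Umeko's issue by representation.
The 1/4 is divided into 2 equal shares of 1/8 among Reiko, Daichi.
Reiko is living and takes 1/8.
Daichi is living and takes 1/8.
Midori predeceased; the 1/2 allotted to Midori's branch passes to Midori's issue by representation.
The 1/2 is divided into 2 equal shares of 1/4 among Satoshi, Mariko.
Satoshi is living and takes 1/4.
Mariko is living and takes 1/4.

Chiyo 1/4; Daichi 1/8; Mariko 1/4; Reiko 1/8; Satoshi 1/4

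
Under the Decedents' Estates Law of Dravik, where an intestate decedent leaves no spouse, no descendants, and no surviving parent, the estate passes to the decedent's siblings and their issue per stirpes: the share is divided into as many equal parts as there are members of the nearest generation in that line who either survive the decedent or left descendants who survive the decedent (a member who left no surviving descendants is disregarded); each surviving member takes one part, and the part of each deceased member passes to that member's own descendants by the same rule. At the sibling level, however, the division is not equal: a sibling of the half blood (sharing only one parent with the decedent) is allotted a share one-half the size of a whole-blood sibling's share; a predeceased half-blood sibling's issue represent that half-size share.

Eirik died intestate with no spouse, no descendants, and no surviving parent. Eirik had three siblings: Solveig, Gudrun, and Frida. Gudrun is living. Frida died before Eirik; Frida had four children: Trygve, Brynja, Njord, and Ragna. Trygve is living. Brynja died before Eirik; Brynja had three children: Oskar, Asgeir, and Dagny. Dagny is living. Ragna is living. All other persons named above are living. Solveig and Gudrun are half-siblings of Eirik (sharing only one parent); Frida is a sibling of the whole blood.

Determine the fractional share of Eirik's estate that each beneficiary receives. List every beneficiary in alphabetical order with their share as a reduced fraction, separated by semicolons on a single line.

No spouse, descendants, or parent survives, so the estate passes to Eirik's siblings per stirpes.
Half-blood siblings count for one-half the weight of whole-blood siblings at the initial division.
Dividing 1 in proportion to weights (total weight 2): Solveig (weight 1/2) → 1/4; Gudrun (weight 1/2) → 1/4; Frida (weight 1) → 1/2.
Solveig is living and takes 1/4.
Gudrun is living and takes 1/4.
Frida predeceased; the 1/2 allotted to Frida's branch passes to Frida's issue by representation.
The 1/2 is divided into 4 equal shares of 1/8 among Trygve, Brynja, Njord, Ragna.
Trygve is living and takes 1/8.
Brynja predeceased; the 1/8 allotted to Brynja's branch passes to Brynja's issue by representation.
The 1/8 is divided into 3 equal shares of 1/24 among Oskar, Asgeir, Dagny.
Oskar is living and takes 1/24.
Asgeir is living and takes 1/24.
Dagny is living and takes 1/24.
Njord is living and takes 1/8.
Ragna is living and takes 1/8.

Asgeir 1/24; Dagny 1/24; Gudrun 1/4; Njord 1/8; Oskar 1/24; Ragna 1/8; Solveig 1/4; Trygve 1/8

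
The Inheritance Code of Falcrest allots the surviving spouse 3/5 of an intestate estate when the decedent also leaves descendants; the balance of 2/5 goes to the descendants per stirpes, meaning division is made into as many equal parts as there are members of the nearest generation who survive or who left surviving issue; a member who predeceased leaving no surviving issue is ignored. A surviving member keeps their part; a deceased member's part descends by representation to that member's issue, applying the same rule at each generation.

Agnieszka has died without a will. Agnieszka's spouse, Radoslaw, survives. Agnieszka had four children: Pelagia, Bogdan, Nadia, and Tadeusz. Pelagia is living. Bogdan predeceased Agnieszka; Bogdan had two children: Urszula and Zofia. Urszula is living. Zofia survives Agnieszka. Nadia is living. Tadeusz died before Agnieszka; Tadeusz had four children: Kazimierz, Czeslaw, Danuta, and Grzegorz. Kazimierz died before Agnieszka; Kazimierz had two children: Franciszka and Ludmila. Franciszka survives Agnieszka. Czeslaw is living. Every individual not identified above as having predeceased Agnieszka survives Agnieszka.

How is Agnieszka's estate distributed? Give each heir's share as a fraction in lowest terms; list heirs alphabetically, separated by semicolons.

Czeslaw 1/40; Danuta 1/40; Franciszka 1/80; Grzegorz 1/40; Ludmila 1/80; Nadia 1/10; Pelagia 1/10; Radoslaw 3/5; Urszula 1/20; Zofia 1/20

Radoslaw, as surviving spouse, takes 3/5.
The remaining 2/5 passes to Agnieszka's descendants per stirpes.
The 2/5 is divided into 4 equal shares of 1/10 among Pelagia, Bogdan, Nadia, Tadeusz.
Pelagia is living and takes 1/10.
Bogdan predeceased; the 1/10 allotted to Bogdan's branch passes to Bogdan's issue by representation.
The 1/10 is divided into 2 equal shares of 1/20 among Urszula, Zofia.
Urszula is living and takes 1/20.
Zofia is living and takes 1/20.
Nadia is living and takes 1/10.
Tadeusz predeceased; the 1/10 allotted to Tadeusz's branch passes to Tadeusz's issue by representation.
The 1/10 is divided into 4 equal shares of 1/40 among Kazimierz, Czeslaw, Danuta, Grzegorz.
Kazimierz predeceased; the 1/40 allotted to Kazimierz's branch passes to Kazimierz's issue by representation.
The 1/40 is divided into 2 equal shares of 1/80 among Franciszka, Ludmila.
Franciszka is living and takes 1/80.
Ludmila is living and takes 1/80.
Czeslaw is living and takes 1/40.
Danuta is living and takes 1/40.
Grzegorz is living and takes 1/40.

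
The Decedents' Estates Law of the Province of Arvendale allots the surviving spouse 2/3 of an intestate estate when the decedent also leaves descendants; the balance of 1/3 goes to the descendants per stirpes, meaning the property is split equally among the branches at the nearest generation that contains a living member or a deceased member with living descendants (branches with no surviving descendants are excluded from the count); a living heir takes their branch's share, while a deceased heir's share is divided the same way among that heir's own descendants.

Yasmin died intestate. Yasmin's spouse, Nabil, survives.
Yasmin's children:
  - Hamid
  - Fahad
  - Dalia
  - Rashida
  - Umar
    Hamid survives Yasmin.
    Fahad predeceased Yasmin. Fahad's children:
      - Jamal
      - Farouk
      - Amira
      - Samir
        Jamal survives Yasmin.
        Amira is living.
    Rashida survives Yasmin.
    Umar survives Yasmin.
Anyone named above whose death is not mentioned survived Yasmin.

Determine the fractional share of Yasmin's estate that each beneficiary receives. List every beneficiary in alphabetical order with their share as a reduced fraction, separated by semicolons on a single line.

Amira 1/60; Dalia 1/15; Farouk 1/60; Hamid 1/15; Jamal 1/60; Nabil 2/3; Rashida 1/15; Samir 1/60; Umar 1/15

Nabil, as surviving spouse, takes 2/3.
The remaining 1/3 passes to Yasmin's descendants per stirpes.
The 1/3 is divided into 5 equal shares of 1/15 among Hamid, Fahad, Dalia, Rashida, Umar.
Hamid is living and takes 1/15.
Fahad predeceased; the 1/15 allotted to Fahad's branch passes to Fahad's issue by representation.
The 1/15 is divided into 4 equal shares of 1/60 among Jamal, Farouk, Amira, Samir.
Jamal is living and takes 1/60.
Farouk is living and takes 1/60.
Amira is living and takes 1/60.
Samir is living and takes 1/60.
Dalia is living and takes 1/15.
Rashida is living and takes 1/15.
Umar is living and takes 1/15.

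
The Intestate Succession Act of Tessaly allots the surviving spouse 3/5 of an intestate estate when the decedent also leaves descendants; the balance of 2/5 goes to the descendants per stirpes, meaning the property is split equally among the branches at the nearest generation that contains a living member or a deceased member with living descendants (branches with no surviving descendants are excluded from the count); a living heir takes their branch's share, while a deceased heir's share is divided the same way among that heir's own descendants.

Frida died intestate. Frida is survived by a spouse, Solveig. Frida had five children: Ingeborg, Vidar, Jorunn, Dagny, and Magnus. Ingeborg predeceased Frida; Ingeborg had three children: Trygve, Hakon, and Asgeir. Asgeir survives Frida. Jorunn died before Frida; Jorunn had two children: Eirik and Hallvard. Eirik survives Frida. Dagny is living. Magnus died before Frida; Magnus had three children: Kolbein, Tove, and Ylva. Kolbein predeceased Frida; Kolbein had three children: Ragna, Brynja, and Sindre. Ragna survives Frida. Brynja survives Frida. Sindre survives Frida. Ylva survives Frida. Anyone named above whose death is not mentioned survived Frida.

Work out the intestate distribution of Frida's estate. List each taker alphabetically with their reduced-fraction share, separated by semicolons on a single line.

Asgeir 2/75; Brynja 2/225; Dagny 2/25; Eirik 1/25; Hakon 2/75; Hallvard 1/25; Ragna 2/225; Sindre 2/225; Solveig 3/5; Tove 2/75; Trygve 2/75; Vidar 2/25; Ylva 2/75

Solveig, as surviving spouse, takes 3/5.
The remaining 2/5 passes to Frida's descendants per stirpes.
The 2/5 is divided into 5 equal shares of 2/25 among Ingeborg, Vidar, Jorunn, Dagny, Magnus.
Ingeborg predeceased; the 2/25 allotted to Ingeborg's branch passes to Ingeborg's issue by representation.
The 2/25 is divided into 3 equal shares of 2/75 among Trygve, Hakon, Asgeir.
Trygve is living and takes 2/75.
Hakon is living and takes 2/75.
Asgeir is living and takes 2/75.
Vidar is living and takes 2/25.
Jorunn predeceased; the 2/25 allotted to Jorunn's branch passes to Jorunn's issue by representation.
The 2/25 is divided into 2 equal shares of 1/25 among Eirik, Hallvard.
Eirik is living and takes 1/25.
Hallvard is living and takes 1/25.
Dagny is living and takes 2/25.
Magnus predeceased; the 2/25 allotted to Magnus's branch passes to Magnus's issue by representation.
The 2/25 is divided into 3 equal shares of 2/75 among Kolbein, Tove, Ylva.
Kolbein predeceased; the 2/75 allotted to Kolbein's branch passes to Kolbein's issue by representation.
The 2/75 is divided into 3 equal shares of 2/225 among Ragna, Brynja, Sindre.
Ragna is living and takes 2/225.
Brynja is living and takes 2/225.
Sindre is living and takes 2/225.
Tove is living and takes 2/75.
Ylva is living and takes 2/75.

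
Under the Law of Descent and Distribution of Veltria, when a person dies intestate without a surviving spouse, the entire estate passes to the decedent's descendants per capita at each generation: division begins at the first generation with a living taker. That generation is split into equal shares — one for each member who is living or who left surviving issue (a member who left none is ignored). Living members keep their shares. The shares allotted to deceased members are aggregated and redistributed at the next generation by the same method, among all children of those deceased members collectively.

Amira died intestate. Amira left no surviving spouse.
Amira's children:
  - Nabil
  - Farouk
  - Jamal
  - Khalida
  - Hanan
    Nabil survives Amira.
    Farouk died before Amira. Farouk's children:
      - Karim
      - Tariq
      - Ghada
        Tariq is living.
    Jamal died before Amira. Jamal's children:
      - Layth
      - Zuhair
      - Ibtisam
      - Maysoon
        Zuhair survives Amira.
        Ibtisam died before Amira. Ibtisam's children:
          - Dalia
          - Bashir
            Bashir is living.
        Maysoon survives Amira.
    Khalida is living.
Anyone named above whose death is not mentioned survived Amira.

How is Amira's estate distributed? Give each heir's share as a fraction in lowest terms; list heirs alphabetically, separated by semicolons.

There is no surviving spouse, so the entire estate passes to Amira's descendants per capita at each generation.
At generation 1 (Nabil, Farouk, Jamal, Khalida, Hanan) there are 5 shares of (1)/5 = 1/5 each.
Living: Nabil, Khalida, and Hanan — each takes 1/5.
Deceased: Farouk and Jamal. Their combined 2/5 is pooled and carried to generation 2.
At generation 2 (Karim, Tariq, Ghada, Layth, Zuhair, Ibtisam, Maysoon) there are 7 shares of (2/5)/7 = 2/35 each.
Living: Karim, Tariq, Ghada, Layth, Zuhair, and Maysoon — each takes 2/35.
Deceased: Ibtisam. That 2/35 share is carried to generation 3.
At generation 3 (Dalia, Bashir) there are 2 shares of (2/35)/2 = 1/35 each.
Living: Dalia and Bashir — each takes 1/35.

Bashir 1/35; Dalia 1/35; Ghada 2/35; Hanan 1/5; Karim 2/35; Khalida 1/5; Layth 2/35; Maysoon 2/35; Nabil 1/5; Tariq 2/35; Zuhair 2/35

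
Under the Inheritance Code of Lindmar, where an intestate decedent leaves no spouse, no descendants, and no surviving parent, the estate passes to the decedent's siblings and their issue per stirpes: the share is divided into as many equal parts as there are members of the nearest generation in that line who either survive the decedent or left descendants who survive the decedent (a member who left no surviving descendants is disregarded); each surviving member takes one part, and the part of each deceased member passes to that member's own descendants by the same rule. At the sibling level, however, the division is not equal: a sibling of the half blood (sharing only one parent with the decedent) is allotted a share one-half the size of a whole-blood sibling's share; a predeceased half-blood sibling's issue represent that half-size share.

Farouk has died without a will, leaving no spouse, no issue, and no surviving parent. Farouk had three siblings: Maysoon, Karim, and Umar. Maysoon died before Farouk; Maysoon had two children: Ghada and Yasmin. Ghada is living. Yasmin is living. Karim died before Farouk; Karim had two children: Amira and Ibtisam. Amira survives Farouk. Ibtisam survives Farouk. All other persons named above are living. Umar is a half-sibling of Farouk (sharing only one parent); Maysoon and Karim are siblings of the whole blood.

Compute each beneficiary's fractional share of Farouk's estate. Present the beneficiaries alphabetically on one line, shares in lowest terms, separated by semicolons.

Amira 1/5; Ghada 1/5; Ibtisam 1/5; Umar 1/5; Yasmin 1/5

No spouse, descendants, or parent survives, so the estate passes to Farouk's siblings per stirpes.
Half-blood siblings count for one-half the weight of whole-blood siblings at the initial division.
Dividing 1 in proportion to weights (total weight 5/2): Maysoon (weight 1) → 2/5; Karim (weight 1) → 2/5; Umar (weight 1/2) → 1/5.
Maysoon predeceased; the 2/5 allotted to Maysoon's branch passes to Maysoon's issue by representation.
The 2/5 is divided into 2 equal shares of 1/5 among Ghada, Yasmin.
Ghada is living and takes 1/5.
Yasmin is living and takes 1/5.
Karim predeceased; the 2/5 allotted to Karim's branch passes to Karim's issue by representation.
The 2/5 is divided into 2 equal shares of 1/5 among Amira, Ibtisam.
Amira is living and takes 1/5.
Ibtisam is living and takes 1/5.
Umar is living and takes 1/5.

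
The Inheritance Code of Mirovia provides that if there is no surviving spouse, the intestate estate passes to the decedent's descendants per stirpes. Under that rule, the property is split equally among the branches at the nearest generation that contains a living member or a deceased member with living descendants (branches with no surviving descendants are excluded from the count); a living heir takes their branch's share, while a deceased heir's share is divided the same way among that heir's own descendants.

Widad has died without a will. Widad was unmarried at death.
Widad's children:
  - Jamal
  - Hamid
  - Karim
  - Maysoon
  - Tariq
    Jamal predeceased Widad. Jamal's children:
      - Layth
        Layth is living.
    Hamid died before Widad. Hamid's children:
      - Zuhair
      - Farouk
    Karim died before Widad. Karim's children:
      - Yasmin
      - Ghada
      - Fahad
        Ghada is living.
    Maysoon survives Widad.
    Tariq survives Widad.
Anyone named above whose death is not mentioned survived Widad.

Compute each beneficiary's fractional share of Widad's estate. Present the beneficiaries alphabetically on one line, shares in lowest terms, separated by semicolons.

Fahad 1/15; Farouk 1/10; Ghada 1/15; Layth 1/5; Maysoon 1/5; Tariq 1/5; Yasmin 1/15; Zuhair 1/10

There is no surviving spouse, so the entire estate passes to Widad's descendants per stirpes.
The estate is divided into 5 equal shares of 1/5 among Jamal, Hamid, Karim, Maysoon, Tariq.
Jamal predeceased; the 1/5 allotted to Jamal's branch passes to Jamal's issue by representation.
Layth is the sole taker at this level and receives the full 1/5.
Hamid predeceased; the 1/5 allotted to Hamid's branch passes to Hamid's issue by representation.
The 1/5 is divided into 2 equal shares of 1/10 among Zuhair, Farouk.
Zuhair is living and takes 1/10.
Farouk is living and takes 1/10.
Karim predeceased; the 1/5 allotted to Karim's branch passes to Karim's issue by representation.
The 1/5 is divided into 3 equal shares of 1/15 among Yasmin, Ghada, Fahad.
Yasmin is living and takes 1/15.
Ghada is living and takes 1/15.
Fahad is living and takes 1/15.
Maysoon is living and takes 1/5.
Tariq is living and takes 1/5.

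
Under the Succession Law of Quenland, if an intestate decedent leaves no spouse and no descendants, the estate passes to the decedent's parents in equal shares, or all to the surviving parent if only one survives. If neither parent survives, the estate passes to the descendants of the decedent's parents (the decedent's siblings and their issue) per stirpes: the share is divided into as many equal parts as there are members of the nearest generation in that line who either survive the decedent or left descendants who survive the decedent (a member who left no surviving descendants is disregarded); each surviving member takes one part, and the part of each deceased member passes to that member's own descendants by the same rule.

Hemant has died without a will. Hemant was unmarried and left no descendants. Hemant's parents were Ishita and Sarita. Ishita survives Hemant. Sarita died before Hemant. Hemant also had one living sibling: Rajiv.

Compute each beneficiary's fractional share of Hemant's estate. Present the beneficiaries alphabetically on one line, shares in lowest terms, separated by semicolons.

Only one parent, Ishita, survives, so Ishita takes the entire estate. The siblings take nothing because a surviving parent has priority.

Ishita 1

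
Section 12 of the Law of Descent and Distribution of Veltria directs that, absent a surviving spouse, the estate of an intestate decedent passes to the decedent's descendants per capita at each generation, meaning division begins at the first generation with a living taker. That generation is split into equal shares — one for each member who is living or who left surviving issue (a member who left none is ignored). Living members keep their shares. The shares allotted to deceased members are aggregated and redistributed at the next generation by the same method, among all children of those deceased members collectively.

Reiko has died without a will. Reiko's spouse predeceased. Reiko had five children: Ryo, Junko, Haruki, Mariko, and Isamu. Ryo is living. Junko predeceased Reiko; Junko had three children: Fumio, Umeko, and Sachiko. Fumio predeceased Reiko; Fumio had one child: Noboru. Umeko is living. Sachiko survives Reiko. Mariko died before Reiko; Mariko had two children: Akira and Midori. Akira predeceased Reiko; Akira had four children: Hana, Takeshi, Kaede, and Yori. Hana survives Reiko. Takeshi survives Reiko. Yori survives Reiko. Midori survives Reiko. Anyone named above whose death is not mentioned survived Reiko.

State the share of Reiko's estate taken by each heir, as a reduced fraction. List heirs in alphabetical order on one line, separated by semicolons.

Hana 4/125; Haruki 1/5; Isamu 1/5; Kaede 4/125; Midori 2/25; Noboru 4/125; Ryo 1/5; Sachiko 2/25; Takeshi 4/125; Umeko 2/25; Yori 4/125

There is no surviving spouse, so the entire estate passes to Reiko's descendants per capita at each generation.
At generation 1 (Ryo, Junko, Haruki, Mariko, Isamu) there are 5 shares of (1)/5 = 1/5 each.
Living: Ryo, Haruki, and Isamu — each takes 1/5.
Deceased: Junko and Mariko. Their combined 2/5 is pooled and carried to generation 2.
At generation 2 (Fumio, Umeko, Sachiko, Akira, Midori) there are 5 shares of (2/5)/5 = 2/25 each.
Living: Umeko, Sachiko, and Midori — each takes 2/25.
Deceased: Fumio and Akira. Their combined 4/25 is pooled and carried to generation 3.
At generation 3 (Noboru, Hana, Takeshi, Kaede, Yori) there are 5 shares of (4/25)/5 = 4/125 each.
Living: Noboru, Hana, Takeshi, Kaede, and Yori — each takes 4/125.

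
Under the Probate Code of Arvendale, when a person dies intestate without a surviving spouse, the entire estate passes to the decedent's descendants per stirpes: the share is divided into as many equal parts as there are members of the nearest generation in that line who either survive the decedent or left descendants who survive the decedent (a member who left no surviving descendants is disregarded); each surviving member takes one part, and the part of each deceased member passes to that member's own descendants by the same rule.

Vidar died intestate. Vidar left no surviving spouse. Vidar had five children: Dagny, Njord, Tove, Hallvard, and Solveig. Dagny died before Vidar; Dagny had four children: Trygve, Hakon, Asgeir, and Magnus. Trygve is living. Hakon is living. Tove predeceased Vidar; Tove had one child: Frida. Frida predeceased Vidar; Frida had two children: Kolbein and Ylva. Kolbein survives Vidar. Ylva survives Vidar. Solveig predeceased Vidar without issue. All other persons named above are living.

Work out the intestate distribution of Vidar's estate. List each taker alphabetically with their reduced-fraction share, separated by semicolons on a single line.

Asgeir 1/16; Hakon 1/16; Hallvard 1/4; Kolbein 1/8; Magnus 1/16; Njord 1/4; Trygve 1/16; Ylva 1/8

There is no surviving spouse, so the entire estate passes to Vidar's descendants per stirpes.
Solveig left no surviving issue, so that branch lapses and is disregarded.
The estate is divided into 4 equal shares of 1/4 among Dagny, Njord, Tove, Hallvard.
Dagny predeceased; the 1/4 allotted to Dagny's branch passes to Dagny's issue by representation.
The 1/4 is divided into 4 equal shares of 1/16 among Trygve, Hakon, Asgeir, Magnus.
Trygve is living and takes 1/16.
Hakon is living and takes 1/16.
Asgeir is living and takes 1/16.
Magnus is living and takes 1/16.
Njord is living and takes 1/4.
Tove predeceased; the 1/4 allotted to Tove's branch passes to Tove's issue by representation.
Frida's line is the sole branch at this level, so the full 1/4 passes to Frida's issue by representation.
The 1/4 is divided into 2 equal shares of 1/8 among Kolbein, Ylva.
Kolbein is living and takes 1/8.
Ylva is living and takes 1/8.
Hallvard is living and takes 1/4.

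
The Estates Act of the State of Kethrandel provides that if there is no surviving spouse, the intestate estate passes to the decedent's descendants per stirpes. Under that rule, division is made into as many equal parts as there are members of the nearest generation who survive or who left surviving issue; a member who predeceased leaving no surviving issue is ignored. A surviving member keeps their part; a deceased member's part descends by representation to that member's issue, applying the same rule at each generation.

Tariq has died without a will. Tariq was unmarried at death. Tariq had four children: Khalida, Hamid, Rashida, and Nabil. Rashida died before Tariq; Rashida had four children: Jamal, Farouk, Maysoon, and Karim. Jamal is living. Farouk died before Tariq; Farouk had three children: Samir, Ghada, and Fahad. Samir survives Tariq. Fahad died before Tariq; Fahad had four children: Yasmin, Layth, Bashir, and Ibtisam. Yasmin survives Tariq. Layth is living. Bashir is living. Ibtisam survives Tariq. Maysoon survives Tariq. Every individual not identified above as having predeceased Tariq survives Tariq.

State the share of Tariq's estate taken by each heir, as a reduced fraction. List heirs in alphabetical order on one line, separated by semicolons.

There is no surviving spouse, so the entire estate passes to Tariq's descendants per stirpes.
The estate is divided into 4 equal shares of 1/4 among Khalida, Hamid, Rashida, Nabil.
Khalida is living and takes 1/4.
Hamid is living and takes 1/4.
Rashida predeceased; the 1/4 allotted to Rashida's branch passes to Rashida's issue by representation.
The 1/4 is divided into 4 equal shares of 1/16 among Jamal, Farouk, Maysoon, Karim.
Jamal is living and takes 1/16.
Farouk predeceased; the 1/16 allotted to Farouk's branch passes to Farouk's issue by representation.
The 1/16 is divided into 3 equal shares of 1/48 among Samir, Ghada, Fahad.
Samir is living and takes 1/48.
Ghada is living and takes 1/48.
Fahad predeceased; the 1/48 allotted to Fahad's branch passes to Fahad's issue by representation.
The 1/48 is divided into 4 equal shares of 1/192 among Yasmin, Layth, Bashir, Ibtisam.
Yasmin is living and takes 1/192.
Layth is living and takes 1/192.
Bashir is living and takes 1/192.
Ibtisam is living and takes 1/192.
Maysoon is living and takes 1/16.
Karim is living and takes 1/16.
Nabil is living and takes 1/4.

Bashir 1/192; Ghada 1/48; Hamid 1/4; Ibtisam 1/192; Jamal 1/16; Karim 1/16; Khalida 1/4; Layth 1/192; Maysoon 1/16; Nabil 1/4; Samir 1/48; Yasmin 1/192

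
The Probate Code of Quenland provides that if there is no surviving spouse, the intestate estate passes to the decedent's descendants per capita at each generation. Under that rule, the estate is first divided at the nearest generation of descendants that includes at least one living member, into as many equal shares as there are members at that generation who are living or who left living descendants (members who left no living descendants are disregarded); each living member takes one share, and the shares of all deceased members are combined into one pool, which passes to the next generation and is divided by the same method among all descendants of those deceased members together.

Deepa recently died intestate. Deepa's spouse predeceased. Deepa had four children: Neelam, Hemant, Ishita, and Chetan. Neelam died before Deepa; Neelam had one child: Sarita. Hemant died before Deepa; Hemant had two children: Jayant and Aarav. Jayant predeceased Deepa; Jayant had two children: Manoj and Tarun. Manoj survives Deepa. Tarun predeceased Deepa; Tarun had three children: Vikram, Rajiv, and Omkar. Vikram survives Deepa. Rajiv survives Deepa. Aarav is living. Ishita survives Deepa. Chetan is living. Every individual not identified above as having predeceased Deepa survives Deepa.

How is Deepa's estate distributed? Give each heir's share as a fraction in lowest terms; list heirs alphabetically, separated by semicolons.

There is no surviving spouse, so the entire estate passes to Deepa's descendants per capita at each generation.
At generation 1 (Neelam, Hemant, Ishita, Chetan) there are 4 shares of (1)/4 = 1/4 each.
Living: Ishita and Chetan — each takes 1/4.
Deceased: Neelam and Hemant. Their combined 1/2 is pooled and carried to generation 2.
At generation 2 (Sarita, Jayant, Aarav) there are 3 shares of (1/2)/3 = 1/6 each.
Living: Sarita and Aarav — each takes 1/6.
Deceased: Jayant. That 1/6 share is carried to generation 3.
At generation 3 (Manoj, Tarun) there are 2 shares of (1/6)/2 = 1/12 each.
Living: Manoj — each takes 1/12.
Deceased: Tarun. That 1/12 share is carried to generation 4.
At generation 4 (Vikram, Rajiv, Omkar) there are 3 shares of (1/12)/3 = 1/36 each.
Living: Vikram, Rajiv, and Omkar — each takes 1/36.

Aarav 1/6; Chetan 1/4; Ishita 1/4; Manoj 1/12; Omkar 1/36; Rajiv 1/36; Sarita 1/6; Vikram 1/36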